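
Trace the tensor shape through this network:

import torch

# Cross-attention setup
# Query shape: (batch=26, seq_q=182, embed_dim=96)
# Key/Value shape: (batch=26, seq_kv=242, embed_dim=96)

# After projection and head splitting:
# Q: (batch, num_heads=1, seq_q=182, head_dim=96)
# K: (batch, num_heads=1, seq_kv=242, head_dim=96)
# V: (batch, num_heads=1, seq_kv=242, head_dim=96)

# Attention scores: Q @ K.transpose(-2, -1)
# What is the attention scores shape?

Input shape: (26, 182, 96)
Output shape: (26, 1, 182, 242)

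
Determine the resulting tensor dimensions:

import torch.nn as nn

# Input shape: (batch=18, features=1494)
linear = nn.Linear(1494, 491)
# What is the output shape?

Input shape: (18, 1494)
Output shape: (18, 491)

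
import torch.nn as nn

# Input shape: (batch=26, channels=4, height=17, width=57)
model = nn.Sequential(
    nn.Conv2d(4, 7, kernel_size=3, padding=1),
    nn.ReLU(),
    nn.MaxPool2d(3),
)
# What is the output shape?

Input shape: (26, 4, 17, 57)
  -> after Conv2d: (26, 7, 17, 57)
  -> after ReLU: (26, 7, 17, 57)
Output shape: (26, 7, 5, 19)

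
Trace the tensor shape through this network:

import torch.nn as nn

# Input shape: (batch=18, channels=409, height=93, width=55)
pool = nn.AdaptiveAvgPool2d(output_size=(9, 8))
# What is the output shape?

Input shape: (18, 409, 93, 55)
Output shape: (18, 409, 9, 8)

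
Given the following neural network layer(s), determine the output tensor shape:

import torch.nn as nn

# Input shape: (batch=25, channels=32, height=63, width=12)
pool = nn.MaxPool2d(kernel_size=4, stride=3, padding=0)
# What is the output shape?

Input shape: (25, 32, 63, 12)
Output shape: (25, 32, 20, 3)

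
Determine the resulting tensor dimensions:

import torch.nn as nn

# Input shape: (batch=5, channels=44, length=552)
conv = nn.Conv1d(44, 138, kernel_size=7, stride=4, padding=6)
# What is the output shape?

Input shape: (5, 44, 552)
Output shape: (5, 138, 140)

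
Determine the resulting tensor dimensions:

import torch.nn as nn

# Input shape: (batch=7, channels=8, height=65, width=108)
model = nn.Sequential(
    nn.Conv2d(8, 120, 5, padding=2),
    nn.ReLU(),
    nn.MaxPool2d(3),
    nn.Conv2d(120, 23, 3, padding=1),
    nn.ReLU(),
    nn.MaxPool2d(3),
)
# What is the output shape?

Input shape: (7, 8, 65, 108)
  -> after first Conv2d: (7, 120, 65, 108)
  -> after first MaxPool2d: (7, 120, 21, 36)
  -> after second Conv2d: (7, 23, 21, 36)
Output shape: (7, 23, 7, 12)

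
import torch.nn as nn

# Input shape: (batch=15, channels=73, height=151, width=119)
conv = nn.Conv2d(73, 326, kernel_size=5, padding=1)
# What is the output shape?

Input shape: (15, 73, 151, 119)
Output shape: (15, 326, 149, 117)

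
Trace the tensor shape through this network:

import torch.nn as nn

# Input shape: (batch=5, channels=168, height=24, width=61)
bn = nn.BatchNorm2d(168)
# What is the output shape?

Input shape: (5, 168, 24, 61)
Output shape: (5, 168, 24, 61)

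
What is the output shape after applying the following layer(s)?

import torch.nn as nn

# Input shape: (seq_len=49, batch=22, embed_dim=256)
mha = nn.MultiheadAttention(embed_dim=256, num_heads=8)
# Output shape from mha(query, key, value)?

Input shape: (49, 22, 256)
Output shape: (49, 22, 256)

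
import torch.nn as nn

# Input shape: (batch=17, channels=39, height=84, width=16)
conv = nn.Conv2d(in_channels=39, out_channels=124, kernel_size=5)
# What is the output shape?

Input shape: (17, 39, 84, 16)
Output shape: (17, 124, 80, 12)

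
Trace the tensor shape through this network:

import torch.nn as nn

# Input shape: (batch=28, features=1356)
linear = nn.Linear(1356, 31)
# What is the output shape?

Input shape: (28, 1356)
Output shape: (28, 31)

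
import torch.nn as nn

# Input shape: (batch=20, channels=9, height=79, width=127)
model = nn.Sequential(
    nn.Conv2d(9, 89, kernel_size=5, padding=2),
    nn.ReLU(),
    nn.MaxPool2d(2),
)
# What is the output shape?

Input shape: (20, 9, 79, 127)
  -> after Conv2d: (20, 89, 79, 127)
  -> after ReLU: (20, 89, 79, 127)
Output shape: (20, 89, 39, 63)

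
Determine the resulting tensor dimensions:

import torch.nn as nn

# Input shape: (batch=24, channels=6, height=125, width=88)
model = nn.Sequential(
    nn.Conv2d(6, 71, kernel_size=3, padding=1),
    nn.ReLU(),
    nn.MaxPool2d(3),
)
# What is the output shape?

Input shape: (24, 6, 125, 88)
  -> after Conv2d: (24, 71, 125, 88)
  -> after ReLU: (24, 71, 125, 88)
Output shape: (24, 71, 41, 29)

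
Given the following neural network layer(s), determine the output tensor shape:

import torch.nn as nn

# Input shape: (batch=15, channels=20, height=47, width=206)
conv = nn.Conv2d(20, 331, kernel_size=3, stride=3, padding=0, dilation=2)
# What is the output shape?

Input shape: (15, 20, 47, 206)
Output shape: (15, 331, 15, 68)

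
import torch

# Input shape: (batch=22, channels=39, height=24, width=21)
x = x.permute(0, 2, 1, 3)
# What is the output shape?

Input shape: (22, 39, 24, 21)
Output shape: (22, 24, 39, 21)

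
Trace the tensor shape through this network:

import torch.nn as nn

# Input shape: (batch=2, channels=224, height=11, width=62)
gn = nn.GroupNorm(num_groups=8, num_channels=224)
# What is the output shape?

Input shape: (2, 224, 11, 62)
Output shape: (2, 224, 11, 62)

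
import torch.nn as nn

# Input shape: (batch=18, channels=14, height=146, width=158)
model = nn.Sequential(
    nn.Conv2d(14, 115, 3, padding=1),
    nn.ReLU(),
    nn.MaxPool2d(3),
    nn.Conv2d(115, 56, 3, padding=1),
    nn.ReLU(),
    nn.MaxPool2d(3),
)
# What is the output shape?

Input shape: (18, 14, 146, 158)
  -> after first Conv2d: (18, 115, 146, 158)
  -> after first MaxPool2d: (18, 115, 48, 52)
  -> after second Conv2d: (18, 56, 48, 52)
Output shape: (18, 56, 16, 17)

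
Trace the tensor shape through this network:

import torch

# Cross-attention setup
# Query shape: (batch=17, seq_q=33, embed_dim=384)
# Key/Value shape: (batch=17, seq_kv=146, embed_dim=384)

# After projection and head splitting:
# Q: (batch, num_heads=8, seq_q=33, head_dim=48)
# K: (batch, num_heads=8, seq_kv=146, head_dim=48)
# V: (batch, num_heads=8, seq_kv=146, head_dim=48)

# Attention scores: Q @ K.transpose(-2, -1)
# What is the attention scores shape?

Input shape: (17, 33, 384)
Output shape: (17, 8, 33, 146)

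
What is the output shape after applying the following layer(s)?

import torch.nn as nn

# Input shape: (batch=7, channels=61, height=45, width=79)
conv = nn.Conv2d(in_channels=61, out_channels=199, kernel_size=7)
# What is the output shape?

Input shape: (7, 61, 45, 79)
Output shape: (7, 199, 39, 73)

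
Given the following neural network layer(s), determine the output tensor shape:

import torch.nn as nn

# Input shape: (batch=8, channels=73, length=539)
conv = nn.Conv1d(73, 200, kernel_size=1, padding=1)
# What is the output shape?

Input shape: (8, 73, 539)
Output shape: (8, 200, 541)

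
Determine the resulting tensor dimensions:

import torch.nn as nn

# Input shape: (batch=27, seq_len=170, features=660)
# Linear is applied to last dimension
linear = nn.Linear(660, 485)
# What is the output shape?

Input shape: (27, 170, 660)
Output shape: (27, 170, 485)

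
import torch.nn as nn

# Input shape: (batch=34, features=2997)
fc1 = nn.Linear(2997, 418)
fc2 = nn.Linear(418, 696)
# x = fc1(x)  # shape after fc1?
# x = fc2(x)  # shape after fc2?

Input shape: (34, 2997)
  -> after fc1: (34, 418)
Output shape: (34, 696)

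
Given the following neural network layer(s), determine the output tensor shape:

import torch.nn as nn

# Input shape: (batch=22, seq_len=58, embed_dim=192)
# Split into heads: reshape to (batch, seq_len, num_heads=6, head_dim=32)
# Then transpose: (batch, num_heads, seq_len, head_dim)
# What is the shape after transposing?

Input shape: (22, 58, 192)
  -> after reshape: (22, 58, 6, 32)
Output shape: (22, 6, 58, 32)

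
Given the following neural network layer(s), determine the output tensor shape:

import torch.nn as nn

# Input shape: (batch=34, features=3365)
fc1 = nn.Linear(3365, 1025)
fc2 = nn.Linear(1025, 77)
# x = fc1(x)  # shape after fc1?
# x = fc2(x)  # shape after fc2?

Input shape: (34, 3365)
  -> after fc1: (34, 1025)
Output shape: (34, 77)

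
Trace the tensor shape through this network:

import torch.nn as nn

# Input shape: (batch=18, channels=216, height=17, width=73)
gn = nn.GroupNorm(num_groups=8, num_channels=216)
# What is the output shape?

Input shape: (18, 216, 17, 73)
Output shape: (18, 216, 17, 73)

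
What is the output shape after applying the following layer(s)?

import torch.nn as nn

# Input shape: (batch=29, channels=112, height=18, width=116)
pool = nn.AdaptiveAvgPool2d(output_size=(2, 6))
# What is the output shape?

Input shape: (29, 112, 18, 116)
Output shape: (29, 112, 2, 6)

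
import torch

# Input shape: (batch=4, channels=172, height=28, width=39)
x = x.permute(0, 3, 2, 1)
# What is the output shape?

Input shape: (4, 172, 28, 39)
Output shape: (4, 39, 28, 172)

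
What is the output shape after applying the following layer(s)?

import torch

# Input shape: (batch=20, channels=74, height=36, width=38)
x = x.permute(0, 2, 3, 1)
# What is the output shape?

Input shape: (20, 74, 36, 38)
Output shape: (20, 36, 38, 74)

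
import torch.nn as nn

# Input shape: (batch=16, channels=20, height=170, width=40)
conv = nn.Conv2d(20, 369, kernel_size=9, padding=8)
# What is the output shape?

Input shape: (16, 20, 170, 40)
Output shape: (16, 369, 178, 48)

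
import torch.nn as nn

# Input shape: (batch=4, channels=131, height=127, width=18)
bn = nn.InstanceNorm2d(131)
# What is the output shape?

Input shape: (4, 131, 127, 18)
Output shape: (4, 131, 127, 18)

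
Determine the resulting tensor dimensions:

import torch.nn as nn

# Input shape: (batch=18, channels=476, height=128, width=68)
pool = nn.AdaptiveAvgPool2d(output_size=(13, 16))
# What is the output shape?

Input shape: (18, 476, 128, 68)
Output shape: (18, 476, 13, 16)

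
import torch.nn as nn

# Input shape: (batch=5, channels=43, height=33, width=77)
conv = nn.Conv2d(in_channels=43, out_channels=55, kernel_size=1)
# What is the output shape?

Input shape: (5, 43, 33, 77)
Output shape: (5, 55, 33, 77)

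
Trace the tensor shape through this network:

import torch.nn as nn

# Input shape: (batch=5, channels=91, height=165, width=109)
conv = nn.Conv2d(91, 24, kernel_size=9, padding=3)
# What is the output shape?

Input shape: (5, 91, 165, 109)
Output shape: (5, 24, 163, 107)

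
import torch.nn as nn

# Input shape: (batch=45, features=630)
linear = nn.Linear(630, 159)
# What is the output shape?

Input shape: (45, 630)
Output shape: (45, 159)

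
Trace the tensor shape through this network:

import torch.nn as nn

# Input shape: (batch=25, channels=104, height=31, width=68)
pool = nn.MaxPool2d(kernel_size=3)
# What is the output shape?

Input shape: (25, 104, 31, 68)
Output shape: (25, 104, 10, 22)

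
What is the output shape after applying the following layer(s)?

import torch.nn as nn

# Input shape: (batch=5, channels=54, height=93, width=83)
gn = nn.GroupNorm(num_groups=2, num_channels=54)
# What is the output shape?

Input shape: (5, 54, 93, 83)
Output shape: (5, 54, 93, 83)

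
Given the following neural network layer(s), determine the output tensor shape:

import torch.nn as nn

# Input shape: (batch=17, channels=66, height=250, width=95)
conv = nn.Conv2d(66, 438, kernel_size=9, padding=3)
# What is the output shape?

Input shape: (17, 66, 250, 95)
Output shape: (17, 438, 248, 93)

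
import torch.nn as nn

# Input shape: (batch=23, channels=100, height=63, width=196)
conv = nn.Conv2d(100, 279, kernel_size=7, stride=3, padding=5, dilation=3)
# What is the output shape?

Input shape: (23, 100, 63, 196)
Output shape: (23, 279, 19, 63)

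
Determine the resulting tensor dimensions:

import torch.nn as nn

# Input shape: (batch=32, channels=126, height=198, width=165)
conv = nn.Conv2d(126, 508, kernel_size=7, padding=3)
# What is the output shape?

Input shape: (32, 126, 198, 165)
Output shape: (32, 508, 198, 165)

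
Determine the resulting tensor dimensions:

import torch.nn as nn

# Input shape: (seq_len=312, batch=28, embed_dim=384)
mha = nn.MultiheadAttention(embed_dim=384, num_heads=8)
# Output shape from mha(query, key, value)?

Input shape: (312, 28, 384)
Output shape: (312, 28, 384)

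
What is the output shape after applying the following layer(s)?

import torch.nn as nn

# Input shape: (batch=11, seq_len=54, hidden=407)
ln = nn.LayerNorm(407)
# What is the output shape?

Input shape: (11, 54, 407)
Output shape: (11, 54, 407)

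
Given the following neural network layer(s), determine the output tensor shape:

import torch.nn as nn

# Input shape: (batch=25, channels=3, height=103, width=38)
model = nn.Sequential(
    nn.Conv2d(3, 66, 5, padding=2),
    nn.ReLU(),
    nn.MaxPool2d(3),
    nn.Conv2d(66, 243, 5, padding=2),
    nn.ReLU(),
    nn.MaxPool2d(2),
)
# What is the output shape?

Input shape: (25, 3, 103, 38)
  -> after first Conv2d: (25, 66, 103, 38)
  -> after first MaxPool2d: (25, 66, 34, 12)
  -> after second Conv2d: (25, 243, 34, 12)
Output shape: (25, 243, 17, 6)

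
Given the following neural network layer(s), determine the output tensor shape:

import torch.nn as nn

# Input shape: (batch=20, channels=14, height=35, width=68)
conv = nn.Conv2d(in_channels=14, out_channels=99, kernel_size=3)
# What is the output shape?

Input shape: (20, 14, 35, 68)
Output shape: (20, 99, 33, 66)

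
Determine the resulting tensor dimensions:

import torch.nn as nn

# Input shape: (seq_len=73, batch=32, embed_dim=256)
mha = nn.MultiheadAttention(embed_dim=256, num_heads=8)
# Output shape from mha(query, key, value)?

Input shape: (73, 32, 256)
Output shape: (73, 32, 256)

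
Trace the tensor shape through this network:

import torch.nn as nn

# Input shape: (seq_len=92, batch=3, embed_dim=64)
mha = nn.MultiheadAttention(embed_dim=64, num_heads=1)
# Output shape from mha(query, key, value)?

Input shape: (92, 3, 64)
Output shape: (92, 3, 64)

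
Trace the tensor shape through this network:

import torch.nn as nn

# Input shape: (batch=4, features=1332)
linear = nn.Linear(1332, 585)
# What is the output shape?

Input shape: (4, 1332)
Output shape: (4, 585)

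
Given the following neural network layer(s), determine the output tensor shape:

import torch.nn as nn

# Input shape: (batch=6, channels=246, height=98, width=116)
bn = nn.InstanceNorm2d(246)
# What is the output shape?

Input shape: (6, 246, 98, 116)
Output shape: (6, 246, 98, 116)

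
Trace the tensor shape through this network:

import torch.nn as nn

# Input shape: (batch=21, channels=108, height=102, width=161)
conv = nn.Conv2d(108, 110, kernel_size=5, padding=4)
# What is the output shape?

Input shape: (21, 108, 102, 161)
Output shape: (21, 110, 106, 165)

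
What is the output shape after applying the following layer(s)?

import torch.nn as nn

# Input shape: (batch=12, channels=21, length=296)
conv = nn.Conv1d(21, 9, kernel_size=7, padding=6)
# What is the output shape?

Input shape: (12, 21, 296)
Output shape: (12, 9, 302)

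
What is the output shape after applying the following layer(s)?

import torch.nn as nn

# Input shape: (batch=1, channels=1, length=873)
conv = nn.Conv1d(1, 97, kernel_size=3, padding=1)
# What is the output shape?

Input shape: (1, 1, 873)
Output shape: (1, 97, 873)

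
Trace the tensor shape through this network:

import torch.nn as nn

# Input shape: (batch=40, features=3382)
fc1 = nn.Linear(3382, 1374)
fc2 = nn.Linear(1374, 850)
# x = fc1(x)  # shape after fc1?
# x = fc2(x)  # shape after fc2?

Input shape: (40, 3382)
  -> after fc1: (40, 1374)
Output shape: (40, 850)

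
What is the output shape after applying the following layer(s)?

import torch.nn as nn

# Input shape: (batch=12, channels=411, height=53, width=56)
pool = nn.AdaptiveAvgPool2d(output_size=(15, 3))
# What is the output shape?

Input shape: (12, 411, 53, 56)
Output shape: (12, 411, 15, 3)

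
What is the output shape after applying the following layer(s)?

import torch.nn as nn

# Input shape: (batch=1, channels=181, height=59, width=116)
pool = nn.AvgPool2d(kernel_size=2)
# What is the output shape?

Input shape: (1, 181, 59, 116)
Output shape: (1, 181, 29, 58)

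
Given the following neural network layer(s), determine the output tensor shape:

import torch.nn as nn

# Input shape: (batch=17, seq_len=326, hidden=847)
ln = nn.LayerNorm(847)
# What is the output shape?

Input shape: (17, 326, 847)
Output shape: (17, 326, 847)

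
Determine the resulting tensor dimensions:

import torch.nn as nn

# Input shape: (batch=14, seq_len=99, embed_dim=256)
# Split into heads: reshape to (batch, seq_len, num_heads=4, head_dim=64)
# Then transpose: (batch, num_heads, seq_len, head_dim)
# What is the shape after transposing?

Input shape: (14, 99, 256)
  -> after reshape: (14, 99, 4, 64)
Output shape: (14, 4, 99, 64)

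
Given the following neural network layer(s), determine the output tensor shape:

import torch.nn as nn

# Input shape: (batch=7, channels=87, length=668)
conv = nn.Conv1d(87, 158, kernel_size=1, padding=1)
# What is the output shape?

Input shape: (7, 87, 668)
Output shape: (7, 158, 670)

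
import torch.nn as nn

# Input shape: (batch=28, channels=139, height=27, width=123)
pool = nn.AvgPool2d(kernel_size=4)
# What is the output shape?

Input shape: (28, 139, 27, 123)
Output shape: (28, 139, 6, 30)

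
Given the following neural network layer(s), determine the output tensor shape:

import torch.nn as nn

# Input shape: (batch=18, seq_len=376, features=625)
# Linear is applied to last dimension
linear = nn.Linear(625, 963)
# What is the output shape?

Input shape: (18, 376, 625)
Output shape: (18, 376, 963)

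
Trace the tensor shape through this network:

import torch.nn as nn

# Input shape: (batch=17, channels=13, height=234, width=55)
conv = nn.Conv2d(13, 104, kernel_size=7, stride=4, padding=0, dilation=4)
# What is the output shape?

Input shape: (17, 13, 234, 55)
Output shape: (17, 104, 53, 8)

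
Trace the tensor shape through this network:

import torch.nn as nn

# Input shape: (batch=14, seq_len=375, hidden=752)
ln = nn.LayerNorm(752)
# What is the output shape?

Input shape: (14, 375, 752)
Output shape: (14, 375, 752)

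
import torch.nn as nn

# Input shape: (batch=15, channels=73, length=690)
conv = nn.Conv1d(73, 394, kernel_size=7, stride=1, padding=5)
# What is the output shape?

Input shape: (15, 73, 690)
Output shape: (15, 394, 694)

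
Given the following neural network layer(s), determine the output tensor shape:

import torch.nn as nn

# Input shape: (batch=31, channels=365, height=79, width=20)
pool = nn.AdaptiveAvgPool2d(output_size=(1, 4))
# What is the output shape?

Input shape: (31, 365, 79, 20)
Output shape: (31, 365, 1, 4)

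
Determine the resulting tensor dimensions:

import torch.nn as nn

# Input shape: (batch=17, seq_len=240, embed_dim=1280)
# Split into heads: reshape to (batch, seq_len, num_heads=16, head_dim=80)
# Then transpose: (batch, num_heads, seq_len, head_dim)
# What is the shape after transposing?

Input shape: (17, 240, 1280)
  -> after reshape: (17, 240, 16, 80)
Output shape: (17, 16, 240, 80)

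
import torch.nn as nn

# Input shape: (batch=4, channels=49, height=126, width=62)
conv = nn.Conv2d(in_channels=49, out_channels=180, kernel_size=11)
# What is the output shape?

Input shape: (4, 49, 126, 62)
Output shape: (4, 180, 116, 52)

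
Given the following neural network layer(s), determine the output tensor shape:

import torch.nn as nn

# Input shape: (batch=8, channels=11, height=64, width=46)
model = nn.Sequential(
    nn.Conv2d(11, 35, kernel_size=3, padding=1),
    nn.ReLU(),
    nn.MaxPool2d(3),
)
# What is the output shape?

Input shape: (8, 11, 64, 46)
  -> after Conv2d: (8, 35, 64, 46)
  -> after ReLU: (8, 35, 64, 46)
Output shape: (8, 35, 21, 15)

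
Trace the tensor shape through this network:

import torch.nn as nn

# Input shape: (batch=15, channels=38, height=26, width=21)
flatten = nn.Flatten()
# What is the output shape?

Input shape: (15, 38, 26, 21)
Output shape: (15, 20748)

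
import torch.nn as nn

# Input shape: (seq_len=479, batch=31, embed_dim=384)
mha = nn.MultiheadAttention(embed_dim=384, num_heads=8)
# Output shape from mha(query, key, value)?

Input shape: (479, 31, 384)
Output shape: (479, 31, 384)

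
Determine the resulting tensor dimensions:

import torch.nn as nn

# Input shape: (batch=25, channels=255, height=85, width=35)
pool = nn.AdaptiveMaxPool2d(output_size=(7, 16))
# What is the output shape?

Input shape: (25, 255, 85, 35)
Output shape: (25, 255, 7, 16)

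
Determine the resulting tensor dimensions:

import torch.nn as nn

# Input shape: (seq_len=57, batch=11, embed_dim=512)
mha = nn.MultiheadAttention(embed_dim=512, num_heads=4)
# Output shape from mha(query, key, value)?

Input shape: (57, 11, 512)
Output shape: (57, 11, 512)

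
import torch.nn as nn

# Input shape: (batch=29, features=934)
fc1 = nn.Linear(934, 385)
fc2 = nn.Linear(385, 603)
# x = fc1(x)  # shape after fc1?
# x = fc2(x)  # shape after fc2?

Input shape: (29, 934)
  -> after fc1: (29, 385)
Output shape: (29, 603)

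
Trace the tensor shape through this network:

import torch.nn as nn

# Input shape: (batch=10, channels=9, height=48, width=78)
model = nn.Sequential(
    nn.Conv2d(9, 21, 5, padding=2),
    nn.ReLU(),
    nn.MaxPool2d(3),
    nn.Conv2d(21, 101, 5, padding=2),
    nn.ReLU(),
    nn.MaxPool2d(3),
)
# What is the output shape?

Input shape: (10, 9, 48, 78)
  -> after first Conv2d: (10, 21, 48, 78)
  -> after first MaxPool2d: (10, 21, 16, 26)
  -> after second Conv2d: (10, 101, 16, 26)
Output shape: (10, 101, 5, 8)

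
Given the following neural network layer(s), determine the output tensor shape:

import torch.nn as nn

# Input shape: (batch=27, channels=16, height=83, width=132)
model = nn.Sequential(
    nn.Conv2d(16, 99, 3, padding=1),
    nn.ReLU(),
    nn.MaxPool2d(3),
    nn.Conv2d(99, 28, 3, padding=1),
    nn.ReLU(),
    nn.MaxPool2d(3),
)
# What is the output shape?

Input shape: (27, 16, 83, 132)
  -> after first Conv2d: (27, 99, 83, 132)
  -> after first MaxPool2d: (27, 99, 27, 44)
  -> after second Conv2d: (27, 28, 27, 44)
Output shape: (27, 28, 9, 14)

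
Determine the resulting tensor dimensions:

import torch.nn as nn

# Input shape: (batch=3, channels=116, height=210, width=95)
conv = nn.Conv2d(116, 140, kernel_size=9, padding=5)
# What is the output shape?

Input shape: (3, 116, 210, 95)
Output shape: (3, 140, 212, 97)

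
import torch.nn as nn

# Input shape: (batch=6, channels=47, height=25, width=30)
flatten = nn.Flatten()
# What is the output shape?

Input shape: (6, 47, 25, 30)
Output shape: (6, 35250)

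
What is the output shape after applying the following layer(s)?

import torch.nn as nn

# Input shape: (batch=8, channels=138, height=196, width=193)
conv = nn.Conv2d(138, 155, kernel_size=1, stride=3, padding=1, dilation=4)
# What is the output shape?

Input shape: (8, 138, 196, 193)
Output shape: (8, 155, 66, 65)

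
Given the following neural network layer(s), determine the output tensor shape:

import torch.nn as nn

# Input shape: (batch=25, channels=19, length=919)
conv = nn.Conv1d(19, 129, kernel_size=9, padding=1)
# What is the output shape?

Input shape: (25, 19, 919)
Output shape: (25, 129, 913)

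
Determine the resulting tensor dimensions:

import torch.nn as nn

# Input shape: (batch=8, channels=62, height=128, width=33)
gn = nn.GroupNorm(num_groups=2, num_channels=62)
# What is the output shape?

Input shape: (8, 62, 128, 33)
Output shape: (8, 62, 128, 33)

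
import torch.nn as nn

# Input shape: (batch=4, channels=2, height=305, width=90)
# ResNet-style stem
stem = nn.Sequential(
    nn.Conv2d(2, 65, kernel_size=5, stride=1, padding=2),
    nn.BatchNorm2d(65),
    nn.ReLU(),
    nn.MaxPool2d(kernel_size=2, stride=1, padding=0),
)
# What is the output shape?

Input shape: (4, 2, 305, 90)
  -> after Conv2d 5x5 stride=1: (4, 65, 305, 90)
Output shape: (4, 65, 304, 89)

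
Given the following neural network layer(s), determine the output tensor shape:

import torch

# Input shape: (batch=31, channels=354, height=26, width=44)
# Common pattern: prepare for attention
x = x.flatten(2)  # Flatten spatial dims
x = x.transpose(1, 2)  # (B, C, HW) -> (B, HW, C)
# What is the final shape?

Input shape: (31, 354, 26, 44)
  -> after flatten(2): (31, 354, 1144)
Output shape: (31, 1144, 354)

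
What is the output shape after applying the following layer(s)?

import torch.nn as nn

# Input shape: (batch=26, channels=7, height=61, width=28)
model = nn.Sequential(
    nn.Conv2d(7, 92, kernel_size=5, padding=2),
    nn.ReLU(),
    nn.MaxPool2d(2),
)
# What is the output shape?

Input shape: (26, 7, 61, 28)
  -> after Conv2d: (26, 92, 61, 28)
  -> after ReLU: (26, 92, 61, 28)
Output shape: (26, 92, 30, 14)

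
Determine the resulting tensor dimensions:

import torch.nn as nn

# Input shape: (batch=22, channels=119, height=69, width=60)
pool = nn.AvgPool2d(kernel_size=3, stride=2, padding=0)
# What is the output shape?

Input shape: (22, 119, 69, 60)
Output shape: (22, 119, 34, 29)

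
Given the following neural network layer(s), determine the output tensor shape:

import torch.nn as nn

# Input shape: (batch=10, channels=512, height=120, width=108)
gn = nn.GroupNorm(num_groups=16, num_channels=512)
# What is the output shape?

Input shape: (10, 512, 120, 108)
Output shape: (10, 512, 120, 108)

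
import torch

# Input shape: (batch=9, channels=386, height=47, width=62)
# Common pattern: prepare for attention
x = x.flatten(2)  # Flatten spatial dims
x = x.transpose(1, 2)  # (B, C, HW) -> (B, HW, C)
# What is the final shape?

Input shape: (9, 386, 47, 62)
  -> after flatten(2): (9, 386, 2914)
Output shape: (9, 2914, 386)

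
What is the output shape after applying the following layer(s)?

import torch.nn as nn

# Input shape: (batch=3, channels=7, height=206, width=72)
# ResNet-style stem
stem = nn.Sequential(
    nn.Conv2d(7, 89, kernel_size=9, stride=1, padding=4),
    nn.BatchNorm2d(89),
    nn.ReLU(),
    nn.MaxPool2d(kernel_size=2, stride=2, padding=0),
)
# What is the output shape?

Input shape: (3, 7, 206, 72)
  -> after Conv2d 9x9 stride=1: (3, 89, 206, 72)
Output shape: (3, 89, 103, 36)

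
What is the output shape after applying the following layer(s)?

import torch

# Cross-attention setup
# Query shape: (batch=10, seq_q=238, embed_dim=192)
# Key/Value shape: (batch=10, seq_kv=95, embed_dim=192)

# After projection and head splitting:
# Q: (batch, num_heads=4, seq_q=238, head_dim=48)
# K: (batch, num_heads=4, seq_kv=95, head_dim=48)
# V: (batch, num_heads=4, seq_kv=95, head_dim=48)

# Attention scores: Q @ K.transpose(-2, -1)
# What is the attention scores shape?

Input shape: (10, 238, 192)
Output shape: (10, 4, 238, 95)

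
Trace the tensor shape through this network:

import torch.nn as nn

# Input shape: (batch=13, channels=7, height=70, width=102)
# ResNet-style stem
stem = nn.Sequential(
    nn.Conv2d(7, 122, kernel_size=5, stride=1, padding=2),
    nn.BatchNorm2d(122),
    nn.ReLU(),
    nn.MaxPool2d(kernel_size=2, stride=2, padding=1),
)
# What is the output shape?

Input shape: (13, 7, 70, 102)
  -> after Conv2d 5x5 stride=1: (13, 122, 70, 102)
Output shape: (13, 122, 36, 52)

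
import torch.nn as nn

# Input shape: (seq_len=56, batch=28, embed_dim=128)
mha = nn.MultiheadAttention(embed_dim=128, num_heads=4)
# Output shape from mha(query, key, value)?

Input shape: (56, 28, 128)
Output shape: (56, 28, 128)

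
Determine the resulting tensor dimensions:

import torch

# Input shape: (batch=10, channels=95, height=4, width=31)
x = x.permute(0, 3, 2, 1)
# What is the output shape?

Input shape: (10, 95, 4, 31)
Output shape: (10, 31, 4, 95)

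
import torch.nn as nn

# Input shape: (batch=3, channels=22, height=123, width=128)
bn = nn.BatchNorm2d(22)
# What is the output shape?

Input shape: (3, 22, 123, 128)
Output shape: (3, 22, 123, 128)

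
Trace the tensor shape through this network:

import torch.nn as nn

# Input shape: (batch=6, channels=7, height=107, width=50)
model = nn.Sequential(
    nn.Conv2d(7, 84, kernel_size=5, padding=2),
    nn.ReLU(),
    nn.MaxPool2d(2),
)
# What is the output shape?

Input shape: (6, 7, 107, 50)
  -> after Conv2d: (6, 84, 107, 50)
  -> after ReLU: (6, 84, 107, 50)
Output shape: (6, 84, 53, 25)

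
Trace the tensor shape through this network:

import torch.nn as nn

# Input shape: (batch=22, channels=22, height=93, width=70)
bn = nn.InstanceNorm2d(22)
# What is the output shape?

Input shape: (22, 22, 93, 70)
Output shape: (22, 22, 93, 70)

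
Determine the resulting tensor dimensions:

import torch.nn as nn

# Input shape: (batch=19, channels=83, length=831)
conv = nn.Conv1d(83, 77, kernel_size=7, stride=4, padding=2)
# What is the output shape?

Input shape: (19, 83, 831)
Output shape: (19, 77, 208)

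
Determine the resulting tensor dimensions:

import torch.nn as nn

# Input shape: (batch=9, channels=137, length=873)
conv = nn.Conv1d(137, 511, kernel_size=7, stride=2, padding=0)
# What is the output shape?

Input shape: (9, 137, 873)
Output shape: (9, 511, 434)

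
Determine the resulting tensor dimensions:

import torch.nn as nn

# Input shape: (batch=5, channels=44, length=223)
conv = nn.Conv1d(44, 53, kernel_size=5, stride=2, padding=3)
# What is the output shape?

Input shape: (5, 44, 223)
Output shape: (5, 53, 113)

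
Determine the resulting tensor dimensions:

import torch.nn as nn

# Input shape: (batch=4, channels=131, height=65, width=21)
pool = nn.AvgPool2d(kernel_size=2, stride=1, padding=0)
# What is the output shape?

Input shape: (4, 131, 65, 21)
Output shape: (4, 131, 64, 20)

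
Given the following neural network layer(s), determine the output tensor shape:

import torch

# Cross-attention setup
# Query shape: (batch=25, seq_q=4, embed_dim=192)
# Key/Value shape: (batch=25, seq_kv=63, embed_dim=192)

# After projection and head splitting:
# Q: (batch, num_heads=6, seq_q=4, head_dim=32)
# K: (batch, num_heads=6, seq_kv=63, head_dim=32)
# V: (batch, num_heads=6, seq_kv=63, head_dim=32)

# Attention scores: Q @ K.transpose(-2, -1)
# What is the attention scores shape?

Input shape: (25, 4, 192)
Output shape: (25, 6, 4, 63)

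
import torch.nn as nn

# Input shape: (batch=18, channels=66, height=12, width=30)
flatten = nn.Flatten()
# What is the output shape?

Input shape: (18, 66, 12, 30)
Output shape: (18, 23760)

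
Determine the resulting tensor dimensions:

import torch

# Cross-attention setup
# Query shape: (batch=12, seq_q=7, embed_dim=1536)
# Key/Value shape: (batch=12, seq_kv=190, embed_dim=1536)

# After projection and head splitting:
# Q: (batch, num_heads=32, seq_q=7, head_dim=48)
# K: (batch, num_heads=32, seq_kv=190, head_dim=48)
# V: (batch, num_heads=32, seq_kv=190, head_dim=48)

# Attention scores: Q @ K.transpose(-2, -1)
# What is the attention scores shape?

Input shape: (12, 7, 1536)
Output shape: (12, 32, 7, 190)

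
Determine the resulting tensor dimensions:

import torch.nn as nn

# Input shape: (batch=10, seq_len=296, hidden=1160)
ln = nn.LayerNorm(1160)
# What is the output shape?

Input shape: (10, 296, 1160)
Output shape: (10, 296, 1160)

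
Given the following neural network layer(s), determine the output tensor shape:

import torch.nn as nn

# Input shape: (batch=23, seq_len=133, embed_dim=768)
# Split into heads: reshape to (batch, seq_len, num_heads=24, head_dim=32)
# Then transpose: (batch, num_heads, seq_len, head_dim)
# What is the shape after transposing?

Input shape: (23, 133, 768)
  -> after reshape: (23, 133, 24, 32)
Output shape: (23, 24, 133, 32)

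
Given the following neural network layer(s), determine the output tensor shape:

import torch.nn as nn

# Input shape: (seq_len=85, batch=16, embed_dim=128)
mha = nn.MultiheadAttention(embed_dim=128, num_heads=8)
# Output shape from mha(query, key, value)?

Input shape: (85, 16, 128)
Output shape: (85, 16, 128)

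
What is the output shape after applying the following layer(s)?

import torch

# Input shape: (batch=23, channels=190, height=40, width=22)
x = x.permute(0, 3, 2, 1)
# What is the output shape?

Input shape: (23, 190, 40, 22)
Output shape: (23, 22, 40, 190)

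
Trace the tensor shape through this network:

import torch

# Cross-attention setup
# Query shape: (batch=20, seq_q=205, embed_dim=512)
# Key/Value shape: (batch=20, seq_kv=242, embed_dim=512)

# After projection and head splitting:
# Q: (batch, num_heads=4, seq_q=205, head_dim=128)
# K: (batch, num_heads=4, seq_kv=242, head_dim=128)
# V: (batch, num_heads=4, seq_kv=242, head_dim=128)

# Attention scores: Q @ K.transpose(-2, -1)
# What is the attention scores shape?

Input shape: (20, 205, 512)
Output shape: (20, 4, 205, 242)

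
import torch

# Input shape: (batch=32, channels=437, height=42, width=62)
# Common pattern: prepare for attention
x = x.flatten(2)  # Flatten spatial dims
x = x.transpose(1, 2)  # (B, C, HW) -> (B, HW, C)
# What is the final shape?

Input shape: (32, 437, 42, 62)
  -> after flatten(2): (32, 437, 2604)
Output shape: (32, 2604, 437)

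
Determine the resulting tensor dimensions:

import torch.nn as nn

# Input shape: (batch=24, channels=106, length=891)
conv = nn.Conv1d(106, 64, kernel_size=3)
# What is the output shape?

Input shape: (24, 106, 891)
Output shape: (24, 64, 889)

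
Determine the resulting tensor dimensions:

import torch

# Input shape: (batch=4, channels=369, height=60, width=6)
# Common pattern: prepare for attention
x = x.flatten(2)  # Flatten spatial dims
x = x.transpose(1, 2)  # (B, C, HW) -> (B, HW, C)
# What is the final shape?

Input shape: (4, 369, 60, 6)
  -> after flatten(2): (4, 369, 360)
Output shape: (4, 360, 369)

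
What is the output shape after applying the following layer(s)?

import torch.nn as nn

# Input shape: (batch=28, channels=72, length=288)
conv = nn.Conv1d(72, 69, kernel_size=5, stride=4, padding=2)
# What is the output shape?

Input shape: (28, 72, 288)
Output shape: (28, 69, 72)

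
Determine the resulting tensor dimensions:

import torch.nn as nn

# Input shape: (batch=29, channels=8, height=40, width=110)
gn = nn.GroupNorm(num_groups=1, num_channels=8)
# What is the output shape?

Input shape: (29, 8, 40, 110)
Output shape: (29, 8, 40, 110)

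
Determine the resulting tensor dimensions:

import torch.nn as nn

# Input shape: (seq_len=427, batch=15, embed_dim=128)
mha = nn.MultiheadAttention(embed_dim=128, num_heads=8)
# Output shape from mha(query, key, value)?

Input shape: (427, 15, 128)
Output shape: (427, 15, 128)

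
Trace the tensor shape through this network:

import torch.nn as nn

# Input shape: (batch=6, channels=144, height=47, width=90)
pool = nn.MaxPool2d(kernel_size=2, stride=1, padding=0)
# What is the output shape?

Input shape: (6, 144, 47, 90)
Output shape: (6, 144, 46, 89)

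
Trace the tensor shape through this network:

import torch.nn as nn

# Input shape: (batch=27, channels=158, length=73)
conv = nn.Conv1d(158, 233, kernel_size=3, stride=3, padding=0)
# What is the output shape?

Input shape: (27, 158, 73)
Output shape: (27, 233, 24)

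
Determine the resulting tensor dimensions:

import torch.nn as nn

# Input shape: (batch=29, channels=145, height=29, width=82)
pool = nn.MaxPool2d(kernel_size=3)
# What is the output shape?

Input shape: (29, 145, 29, 82)
Output shape: (29, 145, 9, 27)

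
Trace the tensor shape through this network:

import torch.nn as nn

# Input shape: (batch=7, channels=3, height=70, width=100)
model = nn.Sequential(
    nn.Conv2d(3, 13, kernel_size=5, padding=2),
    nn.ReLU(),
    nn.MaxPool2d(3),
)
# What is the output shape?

Input shape: (7, 3, 70, 100)
  -> after Conv2d: (7, 13, 70, 100)
  -> after ReLU: (7, 13, 70, 100)
Output shape: (7, 13, 23, 33)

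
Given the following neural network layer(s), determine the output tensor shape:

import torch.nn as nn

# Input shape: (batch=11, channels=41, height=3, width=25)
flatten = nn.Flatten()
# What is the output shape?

Input shape: (11, 41, 3, 25)
Output shape: (11, 3075)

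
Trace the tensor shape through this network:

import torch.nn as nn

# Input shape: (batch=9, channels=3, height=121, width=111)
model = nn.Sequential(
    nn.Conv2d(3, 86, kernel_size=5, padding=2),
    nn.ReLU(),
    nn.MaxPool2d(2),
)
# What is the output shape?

Input shape: (9, 3, 121, 111)
  -> after Conv2d: (9, 86, 121, 111)
  -> after ReLU: (9, 86, 121, 111)
Output shape: (9, 86, 60, 55)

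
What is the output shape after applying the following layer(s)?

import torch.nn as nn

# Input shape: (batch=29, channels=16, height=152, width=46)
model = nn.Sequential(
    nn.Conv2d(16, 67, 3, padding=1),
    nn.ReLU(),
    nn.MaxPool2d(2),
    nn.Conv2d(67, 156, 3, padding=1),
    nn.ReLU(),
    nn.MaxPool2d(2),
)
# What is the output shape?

Input shape: (29, 16, 152, 46)
  -> after first Conv2d: (29, 67, 152, 46)
  -> after first MaxPool2d: (29, 67, 76, 23)
  -> after second Conv2d: (29, 156, 76, 23)
Output shape: (29, 156, 38, 11)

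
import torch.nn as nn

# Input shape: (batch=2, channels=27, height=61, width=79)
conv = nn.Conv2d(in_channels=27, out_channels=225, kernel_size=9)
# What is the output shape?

Input shape: (2, 27, 61, 79)
Output shape: (2, 225, 53, 71)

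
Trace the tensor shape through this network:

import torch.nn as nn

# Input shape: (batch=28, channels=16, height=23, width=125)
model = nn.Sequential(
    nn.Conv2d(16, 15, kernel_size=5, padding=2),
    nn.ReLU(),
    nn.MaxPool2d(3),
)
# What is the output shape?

Input shape: (28, 16, 23, 125)
  -> after Conv2d: (28, 15, 23, 125)
  -> after ReLU: (28, 15, 23, 125)
Output shape: (28, 15, 7, 41)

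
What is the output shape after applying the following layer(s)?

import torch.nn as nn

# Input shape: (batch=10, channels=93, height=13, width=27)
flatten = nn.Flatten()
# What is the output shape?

Input shape: (10, 93, 13, 27)
Output shape: (10, 32643)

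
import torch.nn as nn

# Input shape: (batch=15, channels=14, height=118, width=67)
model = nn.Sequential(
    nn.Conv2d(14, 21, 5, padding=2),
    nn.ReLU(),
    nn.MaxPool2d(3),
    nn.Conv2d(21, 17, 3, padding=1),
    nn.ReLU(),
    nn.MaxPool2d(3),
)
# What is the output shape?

Input shape: (15, 14, 118, 67)
  -> after first Conv2d: (15, 21, 118, 67)
  -> after first MaxPool2d: (15, 21, 39, 22)
  -> after second Conv2d: (15, 17, 39, 22)
Output shape: (15, 17, 13, 7)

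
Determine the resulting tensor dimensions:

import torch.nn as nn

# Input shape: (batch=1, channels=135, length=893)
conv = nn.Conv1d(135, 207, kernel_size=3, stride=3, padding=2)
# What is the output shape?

Input shape: (1, 135, 893)
Output shape: (1, 207, 299)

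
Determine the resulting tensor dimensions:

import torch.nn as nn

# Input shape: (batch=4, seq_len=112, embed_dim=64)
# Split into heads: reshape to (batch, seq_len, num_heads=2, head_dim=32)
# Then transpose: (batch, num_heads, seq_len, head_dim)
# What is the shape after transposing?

Input shape: (4, 112, 64)
  -> after reshape: (4, 112, 2, 32)
Output shape: (4, 2, 112, 32)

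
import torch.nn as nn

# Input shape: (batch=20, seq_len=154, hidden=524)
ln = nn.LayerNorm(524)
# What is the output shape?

Input shape: (20, 154, 524)
Output shape: (20, 154, 524)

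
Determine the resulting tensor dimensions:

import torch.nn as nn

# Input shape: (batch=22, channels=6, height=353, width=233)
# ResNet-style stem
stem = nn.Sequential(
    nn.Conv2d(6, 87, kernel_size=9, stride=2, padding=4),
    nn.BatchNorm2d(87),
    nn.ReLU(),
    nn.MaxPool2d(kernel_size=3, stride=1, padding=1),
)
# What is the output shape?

Input shape: (22, 6, 353, 233)
  -> after Conv2d 9x9 stride=2: (22, 87, 177, 117)
Output shape: (22, 87, 177, 117)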